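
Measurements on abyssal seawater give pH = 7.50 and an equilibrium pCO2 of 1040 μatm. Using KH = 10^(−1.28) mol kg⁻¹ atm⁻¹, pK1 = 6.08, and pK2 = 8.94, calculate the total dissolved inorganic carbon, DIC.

DIC = 1.54 mmol/kg

[CO2*] = KH · pCO2 = 10^(−1.28) × 1040×10^-6 = 5.458×10^-5 mol/kg
α₀ = 1/(1 + K1/[H⁺] + K1K2/[H⁺]²) = 1/(1 + 10^+1.42 + 10^-0.02) = 0.03539
DIC = [CO2*]/α₀ = 5.458×10^-5 / 0.03539 = 1.54 mmol/kg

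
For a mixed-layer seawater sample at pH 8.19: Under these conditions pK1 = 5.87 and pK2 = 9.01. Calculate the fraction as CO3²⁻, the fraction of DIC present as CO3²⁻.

α₂ = 1 / (1 + [H⁺]/K2 + [H⁺]²/(K1K2)) = 1 / (1 + 10^+0.82 + 10^-1.50)
   = 1 / (1 + 6.6069 + 0.031623) = 1/7.6386 = 0.1309

α₂ = 0.131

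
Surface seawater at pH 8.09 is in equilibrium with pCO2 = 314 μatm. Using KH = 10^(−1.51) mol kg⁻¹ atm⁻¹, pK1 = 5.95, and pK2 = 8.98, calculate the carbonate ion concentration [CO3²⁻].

[CO2*] = KH · pCO2 = 10^(−1.51) × 314×10^-6 = 9.704×10^-6 mol/kg
α₀ = 1/(1 + K1/[H⁺] + K1K2/[H⁺]²) = 1/(1 + 10^+2.14 + 10^+1.25) = 0.006377
DIC = [CO2*]/α₀ = 9.704×10^-6 / 0.006377 = 1.522 mmol/kg
[CO3²⁻] = α₂·DIC; α₂ = 0.1134, so [CO3²⁻] = 0.1134 × 1.522 = 0.173 mmol/kg

[CO3²⁻] = 0.173 mmol/kg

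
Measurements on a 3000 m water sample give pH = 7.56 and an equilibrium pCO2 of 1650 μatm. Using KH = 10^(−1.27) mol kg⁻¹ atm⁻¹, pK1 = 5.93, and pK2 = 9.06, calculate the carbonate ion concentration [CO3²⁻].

[CO2*] = KH · pCO2 = 10^(−1.27) × 1650×10^-6 = 8.861×10^-5 mol/kg
α₀ = 1/(1 + K1/[H⁺] + K1K2/[H⁺]²) = 1/(1 + 10^+1.63 + 10^+0.13) = 0.02222
DIC = [CO2*]/α₀ = 8.861×10^-5 / 0.02222 = 3.988 mmol/kg
[CO3²⁻] = α₂·DIC; α₂ = 0.02997, so [CO3²⁻] = 0.02997 × 3.988 = 0.120 mmol/kg

[CO3²⁻] = 0.120 mmol/kg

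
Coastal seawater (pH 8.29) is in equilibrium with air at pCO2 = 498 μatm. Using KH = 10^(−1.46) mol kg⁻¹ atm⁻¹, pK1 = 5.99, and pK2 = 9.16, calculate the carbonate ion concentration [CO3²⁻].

[CO3²⁻] = 0.465 mmol/kg

[CO2*] = KH · pCO2 = 10^(−1.46) × 498×10^-6 = 1.727×10^-5 mol/kg
α₀ = 1/(1 + K1/[H⁺] + K1K2/[H⁺]²) = 1/(1 + 10^+2.30 + 10^+1.43) = 0.004397
DIC = [CO2*]/α₀ = 1.727×10^-5 / 0.004397 = 3.927 mmol/kg
[CO3²⁻] = α₂·DIC; α₂ = 0.1183, so [CO3²⁻] = 0.1183 × 3.927 = 0.465 mmol/kg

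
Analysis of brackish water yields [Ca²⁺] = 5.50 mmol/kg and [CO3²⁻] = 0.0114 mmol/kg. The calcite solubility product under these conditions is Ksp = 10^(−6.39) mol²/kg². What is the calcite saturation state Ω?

Ksp = 10^(−6.39) = 4.074×10^-7
Ω = [Ca²⁺][CO3²⁻]/Ksp = (5.50×10^-3)(0.0114×10^-3) / 4.074×10^-7 = 0.154

Ω = 0.154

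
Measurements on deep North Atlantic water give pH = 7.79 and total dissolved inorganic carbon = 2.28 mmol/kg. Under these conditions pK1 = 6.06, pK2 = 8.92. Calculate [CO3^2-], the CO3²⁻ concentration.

[CO3²⁻] = 0.155 mmol/kg

α₂ = 1 / (1 + [H⁺]/K2 + [H⁺]²/(K1K2)) = 1 / (1 + 10^+1.13 + 10^-0.60)
   = 1 / (1 + 13.490 + 0.25119) = 1/14.741 = 0.06784
[CO3²⁻] = α₂ × DIC = 0.06784 × 2.28 = 0.155 mmol/kg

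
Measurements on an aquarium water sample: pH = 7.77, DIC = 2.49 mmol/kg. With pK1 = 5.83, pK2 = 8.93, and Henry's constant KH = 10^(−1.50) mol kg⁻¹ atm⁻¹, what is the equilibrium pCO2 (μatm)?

pCO2 = 837 μatm

α₀ = 1 / (1 + K1/[H⁺] + K1K2/[H⁺]²) = 1 / (1 + 10^+1.94 + 10^+0.78)
   = 1 / (1 + 87.096 + 6.0256) = 1/94.122 = 0.01062
[CO2*] = α₀ × DIC = 0.01062 × 2.49 = 0.02646 mmol/kg
pCO2 = [CO2*]/KH = 2.646×10^-5 / 3.162×10^-2 = 837 μatm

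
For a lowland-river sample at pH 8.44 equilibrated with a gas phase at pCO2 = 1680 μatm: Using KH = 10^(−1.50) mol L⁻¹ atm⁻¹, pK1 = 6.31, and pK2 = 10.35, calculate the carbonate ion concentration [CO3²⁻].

[CO3²⁻] = 0.0882 mmol/L

[CO2*] = KH · pCO2 = 10^(−1.50) × 1680×10^-6 = 5.313×10^-5 mol/L
α₀ = 1/(1 + K1/[H⁺] + K1K2/[H⁺]²) = 1/(1 + 10^+2.13 + 10^+0.22) = 0.007270
DIC = [CO2*]/α₀ = 5.313×10^-5 / 0.007270 = 7.308 mmol/L
[CO3²⁻] = α₂·DIC; α₂ = 0.01206, so [CO3²⁻] = 0.01206 × 7.308 = 0.0882 mmol/L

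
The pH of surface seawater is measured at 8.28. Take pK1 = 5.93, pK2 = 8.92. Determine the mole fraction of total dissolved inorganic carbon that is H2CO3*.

α₀ = 1 / (1 + K1/[H⁺] + K1K2/[H⁺]²) = 1 / (1 + 10^+2.35 + 10^+1.71)
   = 1 / (1 + 223.87 + 51.286) = 1/276.16 = 0.003621

α₀ = 0.00362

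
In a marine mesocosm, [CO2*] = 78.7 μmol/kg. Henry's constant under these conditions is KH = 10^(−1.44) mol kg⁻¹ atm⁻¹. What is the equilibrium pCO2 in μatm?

KH = 10^(−1.44) = 3.631×10^-2 mol kg⁻¹ atm⁻¹
pCO2 = [CO2*]/KH = 78.7×10^-6 / 3.631×10^-2 = 2.17×10^-3 atm = 2170 μatm

pCO2 = 2170 μatm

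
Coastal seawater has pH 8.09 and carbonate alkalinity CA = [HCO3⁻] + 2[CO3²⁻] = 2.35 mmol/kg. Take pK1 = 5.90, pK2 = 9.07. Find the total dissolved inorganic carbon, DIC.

CA = [HCO3⁻] + 2[CO3²⁻] = (α₁ + 2α₂)·DIC
At pH 8.09: [H⁺]/K1 = 10^-2.19 = 0.0064565, K2/[H⁺] = 10^-0.98 = 0.10471
α₁ = 1/(1 + 0.0064565 + 0.10471) = 1/1.1112 = 0.9000; α₂ = α₁·K2/[H⁺] = 0.09424
α₁ + 2α₂ = 1.0884
DIC = CA / (α₁ + 2α₂) = 2.35 / 1.0884 = 2.16 mmol/kg

DIC = 2.16 mmol/kg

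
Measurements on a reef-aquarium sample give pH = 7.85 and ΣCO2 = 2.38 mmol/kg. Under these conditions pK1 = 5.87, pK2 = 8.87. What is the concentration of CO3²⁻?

[CO3²⁻] = 0.206 mmol/kg

α₂ = 1 / (1 + [H⁺]/K2 + [H⁺]²/(K1K2)) = 1 / (1 + 10^+1.02 + 10^-0.96)
   = 1 / (1 + 10.471 + 0.10965) = 1/11.581 = 0.08635
[CO3²⁻] = α₂ × DIC = 0.08635 × 2.38 = 0.206 mmol/kg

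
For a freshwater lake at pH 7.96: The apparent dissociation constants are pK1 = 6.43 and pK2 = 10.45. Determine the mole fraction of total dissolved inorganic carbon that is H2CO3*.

α₀ = 1 / (1 + K1/[H⁺] + K1K2/[H⁺]²) = 1 / (1 + 10^+1.53 + 10^-0.96)
   = 1 / (1 + 33.884 + 0.10965) = 1/34.994 = 0.02858

α₀ = 0.0286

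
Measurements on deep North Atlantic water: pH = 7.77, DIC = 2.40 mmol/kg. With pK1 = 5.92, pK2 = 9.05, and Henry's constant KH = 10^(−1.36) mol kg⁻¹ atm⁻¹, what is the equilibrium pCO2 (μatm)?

α₀ = 1 / (1 + K1/[H⁺] + K1K2/[H⁺]²) = 1 / (1 + 10^+1.85 + 10^+0.57)
   = 1 / (1 + 70.795 + 3.7154) = 1/75.510 = 0.01324
[CO2*] = α₀ × DIC = 0.01324 × 2.40 = 0.03178 mmol/kg
pCO2 = [CO2*]/KH = 3.178×10^-5 / 4.365×10^-2 = 728 μatm

pCO2 = 728 μatm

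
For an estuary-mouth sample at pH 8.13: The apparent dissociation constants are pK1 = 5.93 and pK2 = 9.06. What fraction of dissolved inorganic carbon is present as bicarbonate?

α₁ = 0.890

α₁ = 1 / (1 + [H⁺]/K1 + K2/[H⁺]) = 1 / (1 + 10^-2.20 + 10^-0.93)
   = 1 / (1 + 0.0063096 + 0.11749) = 1/1.1238 = 0.8898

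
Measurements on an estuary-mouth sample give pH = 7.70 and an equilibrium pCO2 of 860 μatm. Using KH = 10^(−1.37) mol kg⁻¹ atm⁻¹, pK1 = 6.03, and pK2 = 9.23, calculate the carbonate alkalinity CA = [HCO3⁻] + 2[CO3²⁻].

[CO2*] = KH · pCO2 = 10^(−1.37) × 860×10^-6 = 3.669×10^-5 mol/kg
α₀ = 1/(1 + K1/[H⁺] + K1K2/[H⁺]²) = 1/(1 + 10^+1.67 + 10^+0.14) = 0.02034
DIC = [CO2*]/α₀ = 3.669×10^-5 / 0.02034 = 1.803 mmol/kg
CA = (α₁ + 2α₂)·DIC = (0.9516 + 2×0.02808) × 1.803 = 1.82 mmol/kg

CA = 1.82 mmol/kg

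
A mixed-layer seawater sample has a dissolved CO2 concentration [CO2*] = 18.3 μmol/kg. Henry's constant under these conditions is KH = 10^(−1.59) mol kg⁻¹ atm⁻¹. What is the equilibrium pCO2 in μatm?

pCO2 = 712 μatm

KH = 10^(−1.59) = 2.570×10^-2 mol kg⁻¹ atm⁻¹
pCO2 = [CO2*]/KH = 18.3×10^-6 / 2.570×10^-2 = 7.12×10^-4 atm = 712 μatm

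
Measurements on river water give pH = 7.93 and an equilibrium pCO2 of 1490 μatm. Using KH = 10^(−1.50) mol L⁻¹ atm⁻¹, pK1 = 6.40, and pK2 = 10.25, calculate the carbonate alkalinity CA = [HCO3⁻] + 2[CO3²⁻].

[CO2*] = KH · pCO2 = 10^(−1.50) × 1490×10^-6 = 4.712×10^-5 mol/L
α₀ = 1/(1 + K1/[H⁺] + K1K2/[H⁺]²) = 1/(1 + 10^+1.53 + 10^-0.79) = 0.02853
DIC = [CO2*]/α₀ = 4.712×10^-5 / 0.02853 = 1.651 mmol/L
CA = (α₁ + 2α₂)·DIC = (0.9668 + 2×0.004628) × 1.651 = 1.61 mmol/L

CA = 1.61 mmol/L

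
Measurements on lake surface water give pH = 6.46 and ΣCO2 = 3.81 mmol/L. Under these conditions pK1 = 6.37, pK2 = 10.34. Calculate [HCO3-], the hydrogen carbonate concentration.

α₁ = 1 / (1 + [H⁺]/K1 + K2/[H⁺]) = 1 / (1 + 10^-0.09 + 10^-3.88)
   = 1 / (1 + 0.81283 + 0.00013183) = 1/1.8130 = 0.5516
[HCO3⁻] = α₁ × DIC = 0.5516 × 3.81 = 2.10 mmol/L

[HCO3⁻] = 2.10 mmol/L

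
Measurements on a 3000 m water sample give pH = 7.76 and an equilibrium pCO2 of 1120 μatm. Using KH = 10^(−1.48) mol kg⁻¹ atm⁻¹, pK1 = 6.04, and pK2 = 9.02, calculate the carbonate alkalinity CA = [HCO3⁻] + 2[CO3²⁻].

[CO2*] = KH · pCO2 = 10^(−1.48) × 1120×10^-6 = 3.709×10^-5 mol/kg
α₀ = 1/(1 + K1/[H⁺] + K1K2/[H⁺]²) = 1/(1 + 10^+1.72 + 10^+0.46) = 0.01774
DIC = [CO2*]/α₀ = 3.709×10^-5 / 0.01774 = 2.090 mmol/kg
CA = (α₁ + 2α₂)·DIC = (0.9311 + 2×0.05117) × 2.090 = 2.16 mmol/kg

CA = 2.16 mmol/kg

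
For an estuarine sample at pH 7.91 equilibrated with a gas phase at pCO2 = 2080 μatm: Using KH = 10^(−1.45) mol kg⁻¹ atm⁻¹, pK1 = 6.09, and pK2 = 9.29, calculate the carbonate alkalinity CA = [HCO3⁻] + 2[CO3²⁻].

CA = 5.28 mmol/kg

[CO2*] = KH · pCO2 = 10^(−1.45) × 2080×10^-6 = 7.380×10^-5 mol/kg
α₀ = 1/(1 + K1/[H⁺] + K1K2/[H⁺]²) = 1/(1 + 10^+1.82 + 10^+0.44) = 0.01432
DIC = [CO2*]/α₀ = 7.380×10^-5 / 0.01432 = 5.153 mmol/kg
CA = (α₁ + 2α₂)·DIC = (0.9462 + 2×0.03945) × 5.153 = 5.28 mmol/kg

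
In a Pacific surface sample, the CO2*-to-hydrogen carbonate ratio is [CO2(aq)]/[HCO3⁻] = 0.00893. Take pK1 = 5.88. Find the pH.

From K1 = [H⁺][HCO3⁻]/[CO2(aq)]:  pH = pK1 − log₁₀([CO2(aq)]/[HCO3⁻])
log₁₀(0.00893) = -2.049
pH = 5.88 − (-2.049) = 7.93

pH = 7.93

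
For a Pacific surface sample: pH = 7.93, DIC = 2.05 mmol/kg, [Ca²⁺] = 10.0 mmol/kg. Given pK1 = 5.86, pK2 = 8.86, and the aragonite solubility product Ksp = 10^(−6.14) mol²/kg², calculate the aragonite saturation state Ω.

Ω = 2.95

α₂ = 1 / (1 + [H⁺]/K2 + [H⁺]²/(K1K2)) = 1 / (1 + 10^+0.93 + 10^-1.14)
   = 1 / (1 + 8.5114 + 0.072444) = 1/9.5838 = 0.1043
[CO3²⁻] = α₂ × DIC = 0.1043 × 2.05 = 0.2139 mmol/kg
Ksp = 10^(−6.14) = 7.244×10^-7
Ω = [Ca²⁺][CO3²⁻]/Ksp = (10.0×10^-3)(2.139×10^-4) / 7.244×10^-7 = 2.95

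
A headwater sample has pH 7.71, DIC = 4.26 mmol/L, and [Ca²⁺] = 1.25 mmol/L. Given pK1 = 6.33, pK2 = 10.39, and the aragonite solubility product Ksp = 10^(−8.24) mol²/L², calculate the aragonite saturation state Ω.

Ω = 1.85

α₂ = 1 / (1 + [H⁺]/K2 + [H⁺]²/(K1K2)) = 1 / (1 + 10^+2.68 + 10^+1.30)
   = 1 / (1 + 478.63 + 19.953) = 1/499.58 = 0.002002
[CO3²⁻] = α₂ × DIC = 0.002002 × 4.26 = 0.008527 mmol/L = 8.527 μmol/L
Ksp = 10^(−8.24) = 5.754×10^-9
Ω = [Ca²⁺][CO3²⁻]/Ksp = (1.25×10^-3)(8.527×10^-6) / 5.754×10^-9 = 1.85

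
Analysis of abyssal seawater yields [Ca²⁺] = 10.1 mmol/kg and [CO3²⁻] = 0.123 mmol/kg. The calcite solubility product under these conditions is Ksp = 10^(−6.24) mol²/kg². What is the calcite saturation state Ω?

Ksp = 10^(−6.24) = 5.754×10^-7
Ω = [Ca²⁺][CO3²⁻]/Ksp = (10.1×10^-3)(0.123×10^-3) / 5.754×10^-7 = 2.16

Ω = 2.16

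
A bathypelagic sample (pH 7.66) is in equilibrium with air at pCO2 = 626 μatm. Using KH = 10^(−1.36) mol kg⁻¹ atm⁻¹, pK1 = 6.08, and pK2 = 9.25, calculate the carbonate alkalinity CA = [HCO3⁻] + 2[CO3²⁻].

CA = 1.09 mmol/kg

[CO2*] = KH · pCO2 = 10^(−1.36) × 626×10^-6 = 2.733×10^-5 mol/kg
α₀ = 1/(1 + K1/[H⁺] + K1K2/[H⁺]²) = 1/(1 + 10^+1.58 + 10^-0.01) = 0.02500
DIC = [CO2*]/α₀ = 2.733×10^-5 / 0.02500 = 1.093 mmol/kg
CA = (α₁ + 2α₂)·DIC = (0.9506 + 2×0.02443) × 1.093 = 1.09 mmol/kg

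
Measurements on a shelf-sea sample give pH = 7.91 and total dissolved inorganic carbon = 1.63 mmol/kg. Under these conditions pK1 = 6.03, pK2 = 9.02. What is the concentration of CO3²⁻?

α₂ = 1 / (1 + [H⁺]/K2 + [H⁺]²/(K1K2)) = 1 / (1 + 10^+1.11 + 10^-0.77)
   = 1 / (1 + 12.882 + 0.16982) = 1/14.052 = 0.07116
[CO3²⁻] = α₂ × DIC = 0.07116 × 1.63 = 0.116 mmol/kg

[CO3²⁻] = 0.116 mmol/kg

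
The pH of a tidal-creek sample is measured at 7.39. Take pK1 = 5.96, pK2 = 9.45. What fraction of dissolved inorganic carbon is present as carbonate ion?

α₂ = 1 / (1 + [H⁺]/K2 + [H⁺]²/(K1K2)) = 1 / (1 + 10^+2.06 + 10^+0.63)
   = 1 / (1 + 114.82 + 4.2658) = 1/120.08 = 0.008328

α₂ = 0.00833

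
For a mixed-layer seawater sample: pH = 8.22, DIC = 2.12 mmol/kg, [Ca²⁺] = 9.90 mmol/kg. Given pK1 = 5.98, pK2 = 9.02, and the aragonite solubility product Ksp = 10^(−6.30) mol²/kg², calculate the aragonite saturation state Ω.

Ω = 5.70

α₂ = 1 / (1 + [H⁺]/K2 + [H⁺]²/(K1K2)) = 1 / (1 + 10^+0.80 + 10^-1.44)
   = 1 / (1 + 6.3096 + 0.036308) = 1/7.3459 = 0.1361
[CO3²⁻] = α₂ × DIC = 0.1361 × 2.12 = 0.2886 mmol/kg
Ksp = 10^(−6.30) = 5.012×10^-7
Ω = [Ca²⁺][CO3²⁻]/Ksp = (9.90×10^-3)(2.886×10^-4) / 5.012×10^-7 = 5.70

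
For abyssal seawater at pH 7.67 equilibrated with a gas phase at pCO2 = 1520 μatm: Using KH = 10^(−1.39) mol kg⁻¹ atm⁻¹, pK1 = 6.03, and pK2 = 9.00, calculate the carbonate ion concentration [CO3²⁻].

[CO3²⁻] = 0.126 mmol/kg

[CO2*] = KH · pCO2 = 10^(−1.39) × 1520×10^-6 = 6.192×10^-5 mol/kg
α₀ = 1/(1 + K1/[H⁺] + K1K2/[H⁺]²) = 1/(1 + 10^+1.64 + 10^+0.31) = 0.02142
DIC = [CO2*]/α₀ = 6.192×10^-5 / 0.02142 = 2.891 mmol/kg
[CO3²⁻] = α₂·DIC; α₂ = 0.04373, so [CO3²⁻] = 0.04373 × 2.891 = 0.126 mmol/kg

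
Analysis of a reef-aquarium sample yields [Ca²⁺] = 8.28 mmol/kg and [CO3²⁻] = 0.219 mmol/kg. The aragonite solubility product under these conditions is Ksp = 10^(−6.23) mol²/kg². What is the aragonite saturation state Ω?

Ω = 3.08

Ksp = 10^(−6.23) = 5.888×10^-7
Ω = [Ca²⁺][CO3²⁻]/Ksp = (8.28×10^-3)(0.219×10^-3) / 5.888×10^-7 = 3.08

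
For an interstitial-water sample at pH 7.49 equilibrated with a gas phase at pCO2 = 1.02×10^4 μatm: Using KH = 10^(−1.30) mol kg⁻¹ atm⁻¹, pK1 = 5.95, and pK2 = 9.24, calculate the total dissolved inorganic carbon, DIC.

[CO2*] = KH · pCO2 = 10^(−1.30) × 1.02×10^4×10^-6 = 5.112×10^-4 mol/kg
α₀ = 1/(1 + K1/[H⁺] + K1K2/[H⁺]²) = 1/(1 + 10^+1.54 + 10^-0.21) = 0.02756
DIC = [CO2*]/α₀ = 5.112×10^-4 / 0.02756 = 18.6 mmol/kg

DIC = 18.6 mmol/kg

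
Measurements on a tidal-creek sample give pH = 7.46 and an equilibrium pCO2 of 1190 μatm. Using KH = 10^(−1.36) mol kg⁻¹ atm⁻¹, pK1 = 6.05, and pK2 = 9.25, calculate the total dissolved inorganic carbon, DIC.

[CO2*] = KH · pCO2 = 10^(−1.36) × 1190×10^-6 = 5.195×10^-5 mol/kg
α₀ = 1/(1 + K1/[H⁺] + K1K2/[H⁺]²) = 1/(1 + 10^+1.41 + 10^-0.38) = 0.03687
DIC = [CO2*]/α₀ = 5.195×10^-5 / 0.03687 = 1.41 mmol/kg

DIC = 1.41 mmol/kg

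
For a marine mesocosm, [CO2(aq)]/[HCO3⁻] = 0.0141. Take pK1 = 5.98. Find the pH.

pH = 7.83

From K1 = [H⁺][HCO3⁻]/[CO2(aq)]:  pH = pK1 − log₁₀([CO2(aq)]/[HCO3⁻])
log₁₀(0.0141) = -1.851
pH = 5.98 − (-1.851) = 7.83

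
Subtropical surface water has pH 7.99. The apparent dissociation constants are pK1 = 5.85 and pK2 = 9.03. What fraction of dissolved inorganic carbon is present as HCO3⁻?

α₁ = 1 / (1 + [H⁺]/K1 + K2/[H⁺]) = 1 / (1 + 10^-2.14 + 10^-1.04)
   = 1 / (1 + 0.0072444 + 0.091201) = 1/1.0984 = 0.9104

α₁ = 0.910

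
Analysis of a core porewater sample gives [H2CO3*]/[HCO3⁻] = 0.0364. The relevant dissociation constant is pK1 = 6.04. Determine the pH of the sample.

From K1 = [H⁺][HCO3⁻]/[H2CO3*]:  pH = pK1 − log₁₀([H2CO3*]/[HCO3⁻])
log₁₀(0.0364) = -1.439
pH = 6.04 − (-1.439) = 7.48

pH = 7.48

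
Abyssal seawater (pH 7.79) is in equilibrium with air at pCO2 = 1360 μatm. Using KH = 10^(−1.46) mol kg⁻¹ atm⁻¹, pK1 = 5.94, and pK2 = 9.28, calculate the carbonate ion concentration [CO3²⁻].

[CO2*] = KH · pCO2 = 10^(−1.46) × 1360×10^-6 = 4.716×10^-5 mol/kg
α₀ = 1/(1 + K1/[H⁺] + K1K2/[H⁺]²) = 1/(1 + 10^+1.85 + 10^+0.36) = 0.01350
DIC = [CO2*]/α₀ = 4.716×10^-5 / 0.01350 = 3.494 mmol/kg
[CO3²⁻] = α₂·DIC; α₂ = 0.03092, so [CO3²⁻] = 0.03092 × 3.494 = 0.108 mmol/kg

[CO3²⁻] = 0.108 mmol/kg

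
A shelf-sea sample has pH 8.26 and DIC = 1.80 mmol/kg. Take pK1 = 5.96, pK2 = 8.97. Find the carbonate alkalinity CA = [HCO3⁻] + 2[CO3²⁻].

CA = [HCO3⁻] + 2[CO3²⁻] = (α₁ + 2α₂)·DIC
At pH 8.26: [H⁺]/K1 = 10^-2.30 = 0.0050119, K2/[H⁺] = 10^-0.71 = 0.19498
α₁ = 1/(1 + 0.0050119 + 0.19498) = 1/1.2000 = 0.8333; α₂ = α₁·K2/[H⁺] = 0.1625
α₁ + 2α₂ = 1.1583
CA = 1.1583 × 1.80 = 2.08 mmol/kg

CA = 2.08 mmol/kg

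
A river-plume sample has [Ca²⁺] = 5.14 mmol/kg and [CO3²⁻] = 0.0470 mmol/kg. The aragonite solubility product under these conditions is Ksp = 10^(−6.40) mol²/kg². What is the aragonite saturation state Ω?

Ω = 0.607

Ksp = 10^(−6.40) = 3.981×10^-7
Ω = [Ca²⁺][CO3²⁻]/Ksp = (5.14×10^-3)(0.0470×10^-3) / 3.981×10^-7 = 0.607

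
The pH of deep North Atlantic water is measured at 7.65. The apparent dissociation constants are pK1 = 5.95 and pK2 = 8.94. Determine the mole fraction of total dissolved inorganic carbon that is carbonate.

α₂ = 1 / (1 + [H⁺]/K2 + [H⁺]²/(K1K2)) = 1 / (1 + 10^+1.29 + 10^-0.41)
   = 1 / (1 + 19.498 + 0.38905) = 1/20.887 = 0.04788

α₂ = 0.0479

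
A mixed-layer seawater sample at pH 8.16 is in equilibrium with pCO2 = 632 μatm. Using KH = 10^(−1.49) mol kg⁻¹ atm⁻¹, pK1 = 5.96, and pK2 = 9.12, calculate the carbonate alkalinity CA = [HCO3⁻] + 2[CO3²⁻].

[CO2*] = KH · pCO2 = 10^(−1.49) × 632×10^-6 = 2.045×10^-5 mol/kg
α₀ = 1/(1 + K1/[H⁺] + K1K2/[H⁺]²) = 1/(1 + 10^+2.20 + 10^+1.24) = 0.005654
DIC = [CO2*]/α₀ = 2.045×10^-5 / 0.005654 = 3.617 mmol/kg
CA = (α₁ + 2α₂)·DIC = (0.8961 + 2×0.09825) × 3.617 = 3.95 mmol/kg

CA = 3.95 mmol/kg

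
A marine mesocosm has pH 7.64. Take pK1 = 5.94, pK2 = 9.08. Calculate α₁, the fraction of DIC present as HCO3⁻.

α₁ = 1 / (1 + [H⁺]/K1 + K2/[H⁺]) = 1 / (1 + 10^-1.70 + 10^-1.44)
   = 1 / (1 + 0.019953 + 0.036308) = 1/1.0563 = 0.9467

α₁ = 0.947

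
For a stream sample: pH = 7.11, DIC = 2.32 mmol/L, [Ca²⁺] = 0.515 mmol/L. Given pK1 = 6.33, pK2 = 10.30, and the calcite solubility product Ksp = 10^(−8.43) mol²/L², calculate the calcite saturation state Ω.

Ω = 0.178

α₂ = 1 / (1 + [H⁺]/K2 + [H⁺]²/(K1K2)) = 1 / (1 + 10^+3.19 + 10^+2.41)
   = 1 / (1 + 1548.8 + 257.04) = 1/1806.9 = 0.0005534
[CO3²⁻] = α₂ × DIC = 0.0005534 × 2.32 = 0.001284 mmol/L = 1.284 μmol/L
Ksp = 10^(−8.43) = 3.715×10^-9
Ω = [Ca²⁺][CO3²⁻]/Ksp = (0.515×10^-3)(1.284×10^-6) / 3.715×10^-9 = 0.178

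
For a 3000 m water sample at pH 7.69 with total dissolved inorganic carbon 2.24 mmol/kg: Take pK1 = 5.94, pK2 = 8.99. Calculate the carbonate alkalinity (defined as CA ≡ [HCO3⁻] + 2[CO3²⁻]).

CA = 2.31 mmol/kg

CA = [HCO3⁻] + 2[CO3²⁻] = (α₁ + 2α₂)·DIC
At pH 7.69: [H⁺]/K1 = 10^-1.75 = 0.017783, K2/[H⁺] = 10^-1.30 = 0.050119
α₁ = 1/(1 + 0.017783 + 0.050119) = 1/1.0679 = 0.9364; α₂ = α₁·K2/[H⁺] = 0.04693
α₁ + 2α₂ = 1.0303
CA = 1.0303 × 2.24 = 2.31 mmol/kg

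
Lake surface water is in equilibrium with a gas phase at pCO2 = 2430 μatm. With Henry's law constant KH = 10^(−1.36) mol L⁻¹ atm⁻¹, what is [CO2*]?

[CO2*] = 106 μmol/L

KH = 10^(−1.36) = 4.365×10^-2 mol L⁻¹ atm⁻¹
[CO2*] = KH · pCO2 = 4.365×10^-2 × 2430×10^-6 atm = 1.06×10^-4 mol/L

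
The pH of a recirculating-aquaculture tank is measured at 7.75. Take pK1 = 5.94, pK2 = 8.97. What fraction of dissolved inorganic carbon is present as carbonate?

α₂ = 1 / (1 + [H⁺]/K2 + [H⁺]²/(K1K2)) = 1 / (1 + 10^+1.22 + 10^-0.59)
   = 1 / (1 + 16.596 + 0.25704) = 1/17.853 = 0.05601

α₂ = 0.0560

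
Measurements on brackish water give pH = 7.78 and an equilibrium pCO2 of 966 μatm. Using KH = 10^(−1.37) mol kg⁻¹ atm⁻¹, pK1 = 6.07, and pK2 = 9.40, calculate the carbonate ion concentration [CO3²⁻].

[CO2*] = KH · pCO2 = 10^(−1.37) × 966×10^-6 = 4.121×10^-5 mol/kg
α₀ = 1/(1 + K1/[H⁺] + K1K2/[H⁺]²) = 1/(1 + 10^+1.71 + 10^+0.09) = 0.01869
DIC = [CO2*]/α₀ = 4.121×10^-5 / 0.01869 = 2.205 mmol/kg
[CO3²⁻] = α₂·DIC; α₂ = 0.02299, so [CO3²⁻] = 0.02299 × 2.205 = 0.0507 mmol/kg

[CO3²⁻] = 0.0507 mmol/kg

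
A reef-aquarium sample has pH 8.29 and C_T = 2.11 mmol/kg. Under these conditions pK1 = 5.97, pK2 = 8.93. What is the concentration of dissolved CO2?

[CO2*] = 8.18 μmol/kg

α₀ = 1 / (1 + K1/[H⁺] + K1K2/[H⁺]²) = 1 / (1 + 10^+2.32 + 10^+1.68)
   = 1 / (1 + 208.93 + 47.863) = 1/257.79 = 0.003879
[CO2*] = α₀ × DIC = 0.003879 × 2.11 = 0.00818 mmol/kg = 8.18 μmol/kg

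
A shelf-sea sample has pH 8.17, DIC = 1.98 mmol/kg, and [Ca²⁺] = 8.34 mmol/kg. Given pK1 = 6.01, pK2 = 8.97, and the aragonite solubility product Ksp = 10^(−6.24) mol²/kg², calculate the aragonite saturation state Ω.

Ω = 3.90

α₂ = 1 / (1 + [H⁺]/K2 + [H⁺]²/(K1K2)) = 1 / (1 + 10^+0.80 + 10^-1.36)
   = 1 / (1 + 6.3096 + 0.043652) = 1/7.3532 = 0.1360
[CO3²⁻] = α₂ × DIC = 0.1360 × 1.98 = 0.2693 mmol/kg
Ksp = 10^(−6.24) = 5.754×10^-7
Ω = [Ca²⁺][CO3²⁻]/Ksp = (8.34×10^-3)(2.693×10^-4) / 5.754×10^-7 = 3.90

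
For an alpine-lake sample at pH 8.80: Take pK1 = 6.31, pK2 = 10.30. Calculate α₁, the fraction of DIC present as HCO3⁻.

α₁ = 0.966

α₁ = 1 / (1 + [H⁺]/K1 + K2/[H⁺]) = 1 / (1 + 10^-2.49 + 10^-1.50)
   = 1 / (1 + 0.0032359 + 0.031623) = 1/1.0349 = 0.9663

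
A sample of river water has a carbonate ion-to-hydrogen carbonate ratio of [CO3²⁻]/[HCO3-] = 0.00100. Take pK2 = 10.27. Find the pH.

pH = 7.27

From K2 = [H⁺][CO3²⁻]/[HCO3-]:  pH = pK2 + log₁₀([CO3²⁻]/[HCO3-])
log₁₀(0.00100) = -3.000
pH = 10.27 + (-3.000) = 7.27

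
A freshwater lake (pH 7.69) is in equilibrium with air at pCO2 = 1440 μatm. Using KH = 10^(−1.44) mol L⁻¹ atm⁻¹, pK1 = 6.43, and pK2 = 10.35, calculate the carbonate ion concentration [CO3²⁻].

[CO3²⁻] = 2.08 μmol/L

[CO2*] = KH · pCO2 = 10^(−1.44) × 1440×10^-6 = 5.228×10^-5 mol/L
α₀ = 1/(1 + K1/[H⁺] + K1K2/[H⁺]²) = 1/(1 + 10^+1.26 + 10^-1.40) = 0.05198
DIC = [CO2*]/α₀ = 5.228×10^-5 / 0.05198 = 1.006 mmol/L
[CO3²⁻] = α₂·DIC; α₂ = 0.002070, so [CO3²⁻] = 0.002070 × 1.006 = 0.00208 mmol/L = 2.08 μmol/L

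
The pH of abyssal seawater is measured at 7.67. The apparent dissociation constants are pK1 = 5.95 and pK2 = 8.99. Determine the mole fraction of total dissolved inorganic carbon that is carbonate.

α₂ = 1 / (1 + [H⁺]/K2 + [H⁺]²/(K1K2)) = 1 / (1 + 10^+1.32 + 10^-0.40)
   = 1 / (1 + 20.893 + 0.39811) = 1/22.291 = 0.04486

α₂ = 0.0449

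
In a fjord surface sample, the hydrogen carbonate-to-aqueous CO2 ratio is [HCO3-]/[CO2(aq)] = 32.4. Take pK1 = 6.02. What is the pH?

From K1 = [H⁺][HCO3-]/[CO2(aq)]:  pH = pK1 + log₁₀([HCO3-]/[CO2(aq)])
log₁₀(32.4) = +1.511
pH = 6.02 + (+1.511) = 7.53

pH = 7.53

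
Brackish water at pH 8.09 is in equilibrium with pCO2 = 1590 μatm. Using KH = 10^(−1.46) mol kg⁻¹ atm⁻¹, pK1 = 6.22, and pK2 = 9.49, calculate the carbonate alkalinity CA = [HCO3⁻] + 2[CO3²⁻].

[CO2*] = KH · pCO2 = 10^(−1.46) × 1590×10^-6 = 5.513×10^-5 mol/kg
α₀ = 1/(1 + K1/[H⁺] + K1K2/[H⁺]²) = 1/(1 + 10^+1.87 + 10^+0.47) = 0.01281
DIC = [CO2*]/α₀ = 5.513×10^-5 / 0.01281 = 4.305 mmol/kg
CA = (α₁ + 2α₂)·DIC = (0.9494 + 2×0.03780) × 4.305 = 4.41 mmol/kg

CA = 4.41 mmol/kg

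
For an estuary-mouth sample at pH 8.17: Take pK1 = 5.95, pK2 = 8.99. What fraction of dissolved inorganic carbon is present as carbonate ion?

α₂ = 1 / (1 + [H⁺]/K2 + [H⁺]²/(K1K2)) = 1 / (1 + 10^+0.82 + 10^-1.40)
   = 1 / (1 + 6.6069 + 0.039811) = 1/7.6467 = 0.1308

α₂ = 0.131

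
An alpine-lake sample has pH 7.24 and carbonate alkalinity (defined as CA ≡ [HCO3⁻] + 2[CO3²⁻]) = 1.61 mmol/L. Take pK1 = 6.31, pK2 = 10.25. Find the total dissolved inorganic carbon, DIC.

CA = [HCO3⁻] + 2[CO3²⁻] = (α₁ + 2α₂)·DIC
At pH 7.24: [H⁺]/K1 = 10^-0.93 = 0.11749, K2/[H⁺] = 10^-3.01 = 0.00097724
α₁ = 1/(1 + 0.11749 + 0.00097724) = 1/1.1185 = 0.8941; α₂ = α₁·K2/[H⁺] = 0.0008737
α₁ + 2α₂ = 0.8958
DIC = CA / (α₁ + 2α₂) = 1.61 / 0.8958 = 1.80 mmol/L

DIC = 1.80 mmol/L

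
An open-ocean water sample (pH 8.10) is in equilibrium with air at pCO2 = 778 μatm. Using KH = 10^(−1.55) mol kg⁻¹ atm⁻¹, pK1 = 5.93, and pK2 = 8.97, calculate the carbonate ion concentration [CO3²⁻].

[CO2*] = KH · pCO2 = 10^(−1.55) × 778×10^-6 = 2.193×10^-5 mol/kg
α₀ = 1/(1 + K1/[H⁺] + K1K2/[H⁺]²) = 1/(1 + 10^+2.17 + 10^+1.30) = 0.005922
DIC = [CO2*]/α₀ = 2.193×10^-5 / 0.005922 = 3.703 mmol/kg
[CO3²⁻] = α₂·DIC; α₂ = 0.1182, so [CO3²⁻] = 0.1182 × 3.703 = 0.438 mmol/kg

[CO3²⁻] = 0.438 mmol/kg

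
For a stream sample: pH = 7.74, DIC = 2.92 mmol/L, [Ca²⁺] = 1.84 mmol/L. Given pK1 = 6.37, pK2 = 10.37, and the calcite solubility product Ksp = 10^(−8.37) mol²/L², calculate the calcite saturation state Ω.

Ω = 2.83

α₂ = 1 / (1 + [H⁺]/K2 + [H⁺]²/(K1K2)) = 1 / (1 + 10^+2.63 + 10^+1.26)
   = 1 / (1 + 426.58 + 18.197) = 1/445.78 = 0.002243
[CO3²⁻] = α₂ × DIC = 0.002243 × 2.92 = 0.006550 mmol/L = 6.550 μmol/L
Ksp = 10^(−8.37) = 4.266×10^-9
Ω = [Ca²⁺][CO3²⁻]/Ksp = (1.84×10^-3)(6.550×10^-6) / 4.266×10^-9 = 2.83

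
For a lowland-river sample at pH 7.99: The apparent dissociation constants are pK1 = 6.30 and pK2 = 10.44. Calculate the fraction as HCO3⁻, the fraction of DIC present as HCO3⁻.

α₁ = 1 / (1 + [H⁺]/K1 + K2/[H⁺]) = 1 / (1 + 10^-1.69 + 10^-2.45)
   = 1 / (1 + 0.020417 + 0.0035481) = 1/1.0240 = 0.9766

α₁ = 0.977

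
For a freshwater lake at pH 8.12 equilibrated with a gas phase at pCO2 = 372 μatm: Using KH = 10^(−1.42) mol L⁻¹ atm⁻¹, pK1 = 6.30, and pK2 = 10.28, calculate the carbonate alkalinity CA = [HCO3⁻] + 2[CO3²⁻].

[CO2*] = KH · pCO2 = 10^(−1.42) × 372×10^-6 = 1.414×10^-5 mol/L
α₀ = 1/(1 + K1/[H⁺] + K1K2/[H⁺]²) = 1/(1 + 10^+1.82 + 10^-0.34) = 0.01481
DIC = [CO2*]/α₀ = 1.414×10^-5 / 0.01481 = 0.9550 mmol/L
CA = (α₁ + 2α₂)·DIC = (0.9784 + 2×0.006769) × 0.9550 = 0.947 mmol/L

CA = 0.947 mmol/L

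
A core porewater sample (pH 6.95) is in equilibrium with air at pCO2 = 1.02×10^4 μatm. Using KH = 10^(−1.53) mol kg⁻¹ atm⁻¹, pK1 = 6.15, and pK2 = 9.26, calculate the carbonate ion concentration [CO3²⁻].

[CO2*] = KH · pCO2 = 10^(−1.53) × 1.02×10^4×10^-6 = 3.010×10^-4 mol/kg
α₀ = 1/(1 + K1/[H⁺] + K1K2/[H⁺]²) = 1/(1 + 10^+0.80 + 10^-1.51) = 0.1362
DIC = [CO2*]/α₀ = 3.010×10^-4 / 0.1362 = 2.210 mmol/kg
[CO3²⁻] = α₂·DIC; α₂ = 0.004210, so [CO3²⁻] = 0.004210 × 2.210 = 0.00930 mmol/kg = 9.30 μmol/kg

[CO3²⁻] = 9.30 μmol/kg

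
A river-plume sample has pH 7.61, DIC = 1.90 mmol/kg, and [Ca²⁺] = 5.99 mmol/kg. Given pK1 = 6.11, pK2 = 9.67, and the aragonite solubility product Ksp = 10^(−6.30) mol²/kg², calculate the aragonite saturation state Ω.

Ω = 0.190

α₂ = 1 / (1 + [H⁺]/K2 + [H⁺]²/(K1K2)) = 1 / (1 + 10^+2.06 + 10^+0.56)
   = 1 / (1 + 114.82 + 3.6308) = 1/119.45 = 0.008372
[CO3²⁻] = α₂ × DIC = 0.008372 × 1.90 = 0.01591 mmol/kg = 15.91 μmol/kg
Ksp = 10^(−6.30) = 5.012×10^-7
Ω = [Ca²⁺][CO3²⁻]/Ksp = (5.99×10^-3)(1.591×10^-5) / 5.012×10^-7 = 0.190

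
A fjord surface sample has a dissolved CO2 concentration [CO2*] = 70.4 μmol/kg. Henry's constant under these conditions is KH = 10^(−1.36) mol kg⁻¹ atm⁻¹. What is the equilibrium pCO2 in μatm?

pCO2 = 1610 μatm

KH = 10^(−1.36) = 4.365×10^-2 mol kg⁻¹ atm⁻¹
pCO2 = [CO2*]/KH = 70.4×10^-6 / 4.365×10^-2 = 1.61×10^-3 atm = 1610 μatm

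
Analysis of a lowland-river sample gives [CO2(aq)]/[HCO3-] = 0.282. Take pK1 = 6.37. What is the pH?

pH = 6.92

From K1 = [H⁺][HCO3-]/[CO2(aq)]:  pH = pK1 − log₁₀([CO2(aq)]/[HCO3-])
log₁₀(0.282) = -0.550
pH = 6.37 − (-0.550) = 6.92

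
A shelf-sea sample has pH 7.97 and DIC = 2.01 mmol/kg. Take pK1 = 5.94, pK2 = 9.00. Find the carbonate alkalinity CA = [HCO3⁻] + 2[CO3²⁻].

CA = 2.16 mmol/kg

CA = [HCO3⁻] + 2[CO3²⁻] = (α₁ + 2α₂)·DIC
At pH 7.97: [H⁺]/K1 = 10^-2.03 = 0.0093325, K2/[H⁺] = 10^-1.03 = 0.093325
α₁ = 1/(1 + 0.0093325 + 0.093325) = 1/1.1027 = 0.9069; α₂ = α₁·K2/[H⁺] = 0.08464
α₁ + 2α₂ = 1.0762
CA = 1.0762 × 2.01 = 2.16 mmol/kg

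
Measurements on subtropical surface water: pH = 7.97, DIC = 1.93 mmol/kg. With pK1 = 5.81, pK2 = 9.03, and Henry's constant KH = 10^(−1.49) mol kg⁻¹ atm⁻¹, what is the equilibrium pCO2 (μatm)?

pCO2 = 377 μatm

α₀ = 1 / (1 + K1/[H⁺] + K1K2/[H⁺]²) = 1 / (1 + 10^+2.16 + 10^+1.10)
   = 1 / (1 + 144.54 + 12.589) = 1/158.13 = 0.006324
[CO2*] = α₀ × DIC = 0.006324 × 1.93 = 0.01220 mmol/kg = 12.20 μmol/kg
pCO2 = [CO2*]/KH = 1.220×10^-5 / 3.236×10^-2 = 377 μatm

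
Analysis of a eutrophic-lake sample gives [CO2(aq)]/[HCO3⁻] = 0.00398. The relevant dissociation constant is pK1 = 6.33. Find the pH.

From K1 = [H⁺][HCO3⁻]/[CO2(aq)]:  pH = pK1 − log₁₀([CO2(aq)]/[HCO3⁻])
log₁₀(0.00398) = -2.400
pH = 6.33 − (-2.400) = 8.73

pH = 8.73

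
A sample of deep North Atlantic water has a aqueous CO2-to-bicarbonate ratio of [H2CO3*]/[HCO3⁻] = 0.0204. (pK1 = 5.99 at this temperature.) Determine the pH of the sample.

pH = 7.68

From K1 = [H⁺][HCO3⁻]/[H2CO3*]:  pH = pK1 − log₁₀([H2CO3*]/[HCO3⁻])
log₁₀(0.0204) = -1.690
pH = 5.99 − (-1.690) = 7.68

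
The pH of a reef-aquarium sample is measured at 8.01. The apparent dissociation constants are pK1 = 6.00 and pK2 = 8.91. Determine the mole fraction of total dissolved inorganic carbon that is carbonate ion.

α₂ = 0.111

α₂ = 1 / (1 + [H⁺]/K2 + [H⁺]²/(K1K2)) = 1 / (1 + 10^+0.90 + 10^-1.11)
   = 1 / (1 + 7.9433 + 0.077625) = 1/9.0209 = 0.1109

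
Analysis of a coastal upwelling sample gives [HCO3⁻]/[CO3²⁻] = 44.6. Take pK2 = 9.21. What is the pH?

pH = 7.56

From K2 = [H⁺][CO3²⁻]/[HCO3⁻]:  pH = pK2 − log₁₀([HCO3⁻]/[CO3²⁻])
log₁₀(44.6) = +1.649
pH = 9.21 − (+1.649) = 7.56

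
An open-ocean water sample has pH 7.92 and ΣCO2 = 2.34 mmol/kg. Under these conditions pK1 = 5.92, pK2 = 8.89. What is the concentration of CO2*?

α₀ = 1 / (1 + K1/[H⁺] + K1K2/[H⁺]²) = 1 / (1 + 10^+2.00 + 10^+1.03)
   = 1 / (1 + 100.00 + 10.715) = 1/111.72 = 0.008951
[CO2*] = α₀ × DIC = 0.008951 × 2.34 = 0.0209 mmol/kg

[CO2*] = 0.0209 mmol/kg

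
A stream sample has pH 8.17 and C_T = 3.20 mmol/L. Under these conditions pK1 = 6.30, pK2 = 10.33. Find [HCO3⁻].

α₁ = 1 / (1 + [H⁺]/K1 + K2/[H⁺]) = 1 / (1 + 10^-1.87 + 10^-2.16)
   = 1 / (1 + 0.013490 + 0.0069183) = 1/1.0204 = 0.9800
[HCO3⁻] = α₁ × DIC = 0.9800 × 3.20 = 3.14 mmol/L

[HCO3⁻] = 3.14 mmol/L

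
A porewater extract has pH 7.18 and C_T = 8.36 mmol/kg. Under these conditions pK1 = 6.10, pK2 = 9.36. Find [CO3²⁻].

α₂ = 1 / (1 + [H⁺]/K2 + [H⁺]²/(K1K2)) = 1 / (1 + 10^+2.18 + 10^+1.10)
   = 1 / (1 + 151.36 + 12.589) = 1/164.95 = 0.006063
[CO3²⁻] = α₂ × DIC = 0.006063 × 8.36 = 0.0507 mmol/kg

[CO3²⁻] = 0.0507 mmol/kg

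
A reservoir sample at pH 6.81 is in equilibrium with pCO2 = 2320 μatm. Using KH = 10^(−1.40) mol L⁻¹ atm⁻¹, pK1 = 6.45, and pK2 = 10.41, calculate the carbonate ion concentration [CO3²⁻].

[CO2*] = KH · pCO2 = 10^(−1.40) × 2320×10^-6 = 9.236×10^-5 mol/L
α₀ = 1/(1 + K1/[H⁺] + K1K2/[H⁺]²) = 1/(1 + 10^+0.36 + 10^-3.24) = 0.3038
DIC = [CO2*]/α₀ = 9.236×10^-5 / 0.3038 = 0.3040 mmol/L
[CO3²⁻] = α₂·DIC; α₂ = 0.0001748, so [CO3²⁻] = 0.0001748 × 0.3040 = 5.31×10^-5 mmol/L = 0.0531 μmol/L

[CO3²⁻] = 0.0531 μmol/L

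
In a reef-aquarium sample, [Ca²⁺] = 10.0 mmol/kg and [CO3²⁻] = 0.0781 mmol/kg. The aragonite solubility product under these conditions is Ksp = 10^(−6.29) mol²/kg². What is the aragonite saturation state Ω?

Ω = 1.52

Ksp = 10^(−6.29) = 5.129×10^-7
Ω = [Ca²⁺][CO3²⁻]/Ksp = (10.0×10^-3)(0.0781×10^-3) / 5.129×10^-7 = 1.52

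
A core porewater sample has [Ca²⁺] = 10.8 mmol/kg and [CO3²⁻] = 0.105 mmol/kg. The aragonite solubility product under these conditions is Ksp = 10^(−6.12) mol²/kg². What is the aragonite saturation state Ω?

Ksp = 10^(−6.12) = 7.586×10^-7
Ω = [Ca²⁺][CO3²⁻]/Ksp = (10.8×10^-3)(0.105×10^-3) / 7.586×10^-7 = 1.49

Ω = 1.49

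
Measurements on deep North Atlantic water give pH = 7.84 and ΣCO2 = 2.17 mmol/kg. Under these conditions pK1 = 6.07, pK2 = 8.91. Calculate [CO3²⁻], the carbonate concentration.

α₂ = 1 / (1 + [H⁺]/K2 + [H⁺]²/(K1K2)) = 1 / (1 + 10^+1.07 + 10^-0.70)
   = 1 / (1 + 11.749 + 0.19953) = 1/12.949 = 0.07723
[CO3²⁻] = α₂ × DIC = 0.07723 × 2.17 = 0.168 mmol/kg

[CO3²⁻] = 0.168 mmol/kg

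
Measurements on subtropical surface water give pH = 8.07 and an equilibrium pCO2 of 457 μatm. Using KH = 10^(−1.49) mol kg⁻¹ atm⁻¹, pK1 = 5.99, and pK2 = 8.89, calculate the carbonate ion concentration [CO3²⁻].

[CO2*] = KH · pCO2 = 10^(−1.49) × 457×10^-6 = 1.479×10^-5 mol/kg
α₀ = 1/(1 + K1/[H⁺] + K1K2/[H⁺]²) = 1/(1 + 10^+2.08 + 10^+1.26) = 0.007172
DIC = [CO2*]/α₀ = 1.479×10^-5 / 0.007172 = 2.062 mmol/kg
[CO3²⁻] = α₂·DIC; α₂ = 0.1305, so [CO3²⁻] = 0.1305 × 2.062 = 0.269 mmol/kg

[CO3²⁻] = 0.269 mmol/kg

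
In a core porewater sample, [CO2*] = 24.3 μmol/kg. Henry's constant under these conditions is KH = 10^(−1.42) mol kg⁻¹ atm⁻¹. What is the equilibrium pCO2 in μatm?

pCO2 = 639 μatm

KH = 10^(−1.42) = 3.802×10^-2 mol kg⁻¹ atm⁻¹
pCO2 = [CO2*]/KH = 24.3×10^-6 / 3.802×10^-2 = 6.39×10^-4 atm = 639 μatm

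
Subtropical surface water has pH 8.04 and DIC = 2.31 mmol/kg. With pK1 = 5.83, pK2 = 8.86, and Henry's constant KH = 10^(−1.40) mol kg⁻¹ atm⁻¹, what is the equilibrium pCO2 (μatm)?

α₀ = 1 / (1 + K1/[H⁺] + K1K2/[H⁺]²) = 1 / (1 + 10^+2.21 + 10^+1.39)
   = 1 / (1 + 162.18 + 24.547) = 1/187.73 = 0.005327
[CO2*] = α₀ × DIC = 0.005327 × 2.31 = 0.01231 mmol/kg = 12.31 μmol/kg
pCO2 = [CO2*]/KH = 1.231×10^-5 / 3.981×10^-2 = 309 μatm

pCO2 = 309 μatm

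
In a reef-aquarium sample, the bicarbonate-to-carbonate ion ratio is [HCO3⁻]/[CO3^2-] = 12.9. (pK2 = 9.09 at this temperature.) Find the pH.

From K2 = [H⁺][CO3^2-]/[HCO3⁻]:  pH = pK2 − log₁₀([HCO3⁻]/[CO3^2-])
log₁₀(12.9) = +1.111
pH = 9.09 − (+1.111) = 7.98

pH = 7.98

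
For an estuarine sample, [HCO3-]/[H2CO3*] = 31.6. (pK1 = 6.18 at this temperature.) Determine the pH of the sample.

pH = 7.68

From K1 = [H⁺][HCO3-]/[H2CO3*]:  pH = pK1 + log₁₀([HCO3-]/[H2CO3*])
log₁₀(31.6) = +1.500
pH = 6.18 + (+1.500) = 7.68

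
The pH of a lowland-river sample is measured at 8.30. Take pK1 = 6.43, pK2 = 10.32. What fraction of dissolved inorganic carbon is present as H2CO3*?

α₀ = 0.0132

α₀ = 1 / (1 + K1/[H⁺] + K1K2/[H⁺]²) = 1 / (1 + 10^+1.87 + 10^-0.15)
   = 1 / (1 + 74.131 + 0.70795) = 1/75.839 = 0.01319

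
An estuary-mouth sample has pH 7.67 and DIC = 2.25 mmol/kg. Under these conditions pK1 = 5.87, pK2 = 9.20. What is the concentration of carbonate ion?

α₂ = 1 / (1 + [H⁺]/K2 + [H⁺]²/(K1K2)) = 1 / (1 + 10^+1.53 + 10^-0.27)
   = 1 / (1 + 33.884 + 0.53703) = 1/35.421 = 0.02823
[CO3²⁻] = α₂ × DIC = 0.02823 × 2.25 = 0.0635 mmol/kg

[CO3²⁻] = 0.0635 mmol/kg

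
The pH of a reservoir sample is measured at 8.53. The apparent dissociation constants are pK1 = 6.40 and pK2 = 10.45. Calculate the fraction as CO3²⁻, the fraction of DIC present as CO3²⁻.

α₂ = 1 / (1 + [H⁺]/K2 + [H⁺]²/(K1K2)) = 1 / (1 + 10^+1.92 + 10^-0.21)
   = 1 / (1 + 83.176 + 0.61660) = 1/84.793 = 0.01179

α₂ = 0.0118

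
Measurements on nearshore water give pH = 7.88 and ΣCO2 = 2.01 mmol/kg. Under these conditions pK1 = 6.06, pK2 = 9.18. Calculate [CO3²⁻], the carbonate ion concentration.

[CO3²⁻] = 0.0946 mmol/kg

α₂ = 1 / (1 + [H⁺]/K2 + [H⁺]²/(K1K2)) = 1 / (1 + 10^+1.30 + 10^-0.52)
   = 1 / (1 + 19.953 + 0.30200) = 1/21.255 = 0.04705
[CO3²⁻] = α₂ × DIC = 0.04705 × 2.01 = 0.0946 mmol/kg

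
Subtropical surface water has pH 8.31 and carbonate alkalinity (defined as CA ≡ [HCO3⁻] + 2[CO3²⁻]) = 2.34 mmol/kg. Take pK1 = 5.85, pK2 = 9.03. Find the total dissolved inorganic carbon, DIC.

CA = [HCO3⁻] + 2[CO3²⁻] = (α₁ + 2α₂)·DIC
At pH 8.31: [H⁺]/K1 = 10^-2.46 = 0.0034674, K2/[H⁺] = 10^-0.72 = 0.19055
α₁ = 1/(1 + 0.0034674 + 0.19055) = 1/1.1940 = 0.8375; α₂ = α₁·K2/[H⁺] = 0.1596
α₁ + 2α₂ = 1.1567
DIC = CA / (α₁ + 2α₂) = 2.34 / 1.1567 = 2.02 mmol/kg

DIC = 2.02 mmol/kg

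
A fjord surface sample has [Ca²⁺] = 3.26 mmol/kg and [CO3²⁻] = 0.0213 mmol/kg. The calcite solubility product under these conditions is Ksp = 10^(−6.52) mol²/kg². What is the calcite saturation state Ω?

Ksp = 10^(−6.52) = 3.020×10^-7
Ω = [Ca²⁺][CO3²⁻]/Ksp = (3.26×10^-3)(0.0213×10^-3) / 3.020×10^-7 = 0.230

Ω = 0.230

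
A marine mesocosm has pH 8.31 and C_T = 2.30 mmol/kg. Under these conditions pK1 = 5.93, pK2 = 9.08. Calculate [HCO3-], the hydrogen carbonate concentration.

[HCO3⁻] = 1.96 mmol/kg

α₁ = 1 / (1 + [H⁺]/K1 + K2/[H⁺]) = 1 / (1 + 10^-2.38 + 10^-0.77)
   = 1 / (1 + 0.0041687 + 0.16982) = 1/1.1740 = 0.8518
[HCO3⁻] = α₁ × DIC = 0.8518 × 2.30 = 1.96 mmol/kg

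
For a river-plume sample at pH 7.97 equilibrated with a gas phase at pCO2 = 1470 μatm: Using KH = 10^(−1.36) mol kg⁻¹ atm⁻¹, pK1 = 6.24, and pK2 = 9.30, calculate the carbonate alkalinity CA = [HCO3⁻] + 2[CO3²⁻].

CA = 3.77 mmol/kg

[CO2*] = KH · pCO2 = 10^(−1.36) × 1470×10^-6 = 6.417×10^-5 mol/kg
α₀ = 1/(1 + K1/[H⁺] + K1K2/[H⁺]²) = 1/(1 + 10^+1.73 + 10^+0.40) = 0.01748
DIC = [CO2*]/α₀ = 6.417×10^-5 / 0.01748 = 3.671 mmol/kg
CA = (α₁ + 2α₂)·DIC = (0.9386 + 2×0.04390) × 3.671 = 3.77 mmol/kg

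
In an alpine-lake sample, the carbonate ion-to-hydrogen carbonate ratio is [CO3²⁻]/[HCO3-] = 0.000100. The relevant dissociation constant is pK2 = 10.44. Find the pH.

pH = 6.44

From K2 = [H⁺][CO3²⁻]/[HCO3-]:  pH = pK2 + log₁₀([CO3²⁻]/[HCO3-])
log₁₀(0.000100) = -4.000
pH = 10.44 + (-4.000) = 6.44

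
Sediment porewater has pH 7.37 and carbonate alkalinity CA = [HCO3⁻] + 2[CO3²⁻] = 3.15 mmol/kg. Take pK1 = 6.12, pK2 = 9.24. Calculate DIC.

CA = [HCO3⁻] + 2[CO3²⁻] = (α₁ + 2α₂)·DIC
At pH 7.37: [H⁺]/K1 = 10^-1.25 = 0.056234, K2/[H⁺] = 10^-1.87 = 0.013490
α₁ = 1/(1 + 0.056234 + 0.013490) = 1/1.0697 = 0.9348; α₂ = α₁·K2/[H⁺] = 0.01261
α₁ + 2α₂ = 0.9600
DIC = CA / (α₁ + 2α₂) = 3.15 / 0.9600 = 3.28 mmol/kg

DIC = 3.28 mmol/kg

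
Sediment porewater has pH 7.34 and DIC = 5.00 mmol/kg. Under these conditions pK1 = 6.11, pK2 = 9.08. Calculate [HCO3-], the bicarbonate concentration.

α₁ = 1 / (1 + [H⁺]/K1 + K2/[H⁺]) = 1 / (1 + 10^-1.23 + 10^-1.74)
   = 1 / (1 + 0.058884 + 0.018197) = 1/1.0771 = 0.9284
[HCO3⁻] = α₁ × DIC = 0.9284 × 5.00 = 4.64 mmol/kg

[HCO3⁻] = 4.64 mmol/kg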